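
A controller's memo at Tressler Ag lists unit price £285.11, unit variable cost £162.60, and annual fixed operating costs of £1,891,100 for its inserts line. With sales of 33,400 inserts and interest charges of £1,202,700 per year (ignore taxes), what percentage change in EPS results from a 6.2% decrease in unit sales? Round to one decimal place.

-25.4%

At 33,400 units, contribution = 33,400 × £122.51 = £4,091,834.00.
Operating income = contribution − fixed costs = £4,091,834.00 − £1,891,100 = £2,200,734.00.
Interest = £1,202,700.00, so EBIT − I = £998,034.00.
DCL = total CM / (EBIT − I) = £4,091,834.00 / £998,034.00 = 4.0999.
EPS therefore changes by 4.0999 × (-6.2%) = -25.4%.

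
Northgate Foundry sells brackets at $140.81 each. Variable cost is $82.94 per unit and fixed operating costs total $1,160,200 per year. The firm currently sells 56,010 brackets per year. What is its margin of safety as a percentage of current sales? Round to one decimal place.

64.2%

Contribution margin per unit = $140.81 − $82.94 = $57.87. Break-even units = $1,160,200 ÷ $57.87 = 20,048.38; break-even revenue = 20,048.38 × $140.81 = $2,823,012.99.
Current sales = 56,010 × $140.81 = $7,886,768.10.
Margin of safety = ($7,886,768.10 − $2,823,012.99) ÷ $7,886,768.10 = 64.2%.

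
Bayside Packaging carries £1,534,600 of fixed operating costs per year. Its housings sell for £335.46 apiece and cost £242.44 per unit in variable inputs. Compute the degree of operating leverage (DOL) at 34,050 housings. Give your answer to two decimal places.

1.94

Total contribution margin = 34,050 × £93.02 = £3,167,331.00.
Operating income = contribution − fixed costs = £3,167,331.00 − £1,534,600 = £1,632,731.00.
DOL = contribution ÷ EBIT = £3,167,331.00 ÷ £1,632,731.00 = 1.9399.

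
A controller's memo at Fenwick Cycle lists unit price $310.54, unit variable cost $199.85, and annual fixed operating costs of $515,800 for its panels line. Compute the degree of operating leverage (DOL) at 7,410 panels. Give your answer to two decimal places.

2.69

Total contribution margin = 7,410 × $110.69 = $820,212.90.
Subtracting fixed costs: EBIT = $820,212.90 − $515,800 = $304,412.90.
So DOL = total CM / EBIT = $820,212.90 / $304,412.90 = 2.6944.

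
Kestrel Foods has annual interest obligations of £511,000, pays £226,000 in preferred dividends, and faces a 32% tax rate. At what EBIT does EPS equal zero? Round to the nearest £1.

£843,353

Grossing the preferred dividend up to pre-tax terms: £226,000 / (1 − 0.32) = £332,352.94.
Financial break-even EBIT = interest + D_p ÷ (1 − t) = £511,000 + £332,352.94 = £843,352.94.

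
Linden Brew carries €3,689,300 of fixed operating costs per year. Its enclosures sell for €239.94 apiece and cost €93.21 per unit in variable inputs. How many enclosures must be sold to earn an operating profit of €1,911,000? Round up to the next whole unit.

Each unit contributes €239.94 − €93.21 = €146.73.
Required volume = (fixed costs + target profit) ÷ CM = (€3,689,300 + €1,911,000) ÷ €146.73 = 38,167.38, so 38,168 enclosures.

38,168 enclosures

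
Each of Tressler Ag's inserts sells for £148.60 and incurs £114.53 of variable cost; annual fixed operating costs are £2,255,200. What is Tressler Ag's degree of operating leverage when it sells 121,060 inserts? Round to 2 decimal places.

Contribution at this volume is 121,060 × £34.07 = £4,124,514.20.
Operating income = contribution − fixed costs = £4,124,514.20 − £2,255,200 = £1,869,314.20.
So DOL = total CM / EBIT = £4,124,514.20 / £1,869,314.20 = 2.2064.

2.21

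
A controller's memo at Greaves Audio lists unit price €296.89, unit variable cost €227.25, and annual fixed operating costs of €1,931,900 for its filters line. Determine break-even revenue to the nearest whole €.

CM per unit = €296.89 − €227.25 = €69.64; CM ratio = €69.64 / €296.89 = 0.2346.
Break-even revenue = fixed costs × price ÷ CM = €1,931,900 × €296.89 ÷ €69.64 = €8,236,097.

€8,236,097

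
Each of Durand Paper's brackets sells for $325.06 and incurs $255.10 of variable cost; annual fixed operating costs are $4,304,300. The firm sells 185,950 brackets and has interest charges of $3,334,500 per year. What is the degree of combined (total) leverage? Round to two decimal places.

2.42

Total contribution margin = 185,950 × $69.96 = $13,009,062.00.
Operating income = contribution − fixed costs = $13,009,062.00 − $4,304,300 = $8,704,762.00. Interest = $3,334,500.00.
DOL = $13,009,062.00 ÷ $8,704,762.00 = 1.4945; DFL = $8,704,762.00 ÷ $5,370,262.00 = 1.6209.
DCL = DOL × DFL = 1.4945 × 1.6209 = 2.4224.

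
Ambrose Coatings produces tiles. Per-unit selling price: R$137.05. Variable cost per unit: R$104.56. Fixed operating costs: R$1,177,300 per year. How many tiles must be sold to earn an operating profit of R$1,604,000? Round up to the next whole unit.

Unit CM = price − variable cost = R$137.05 − R$104.56 = R$32.49.
Need Q such that Q × R$32.49 − R$1,177,300 = R$1,604,000, i.e. Q = R$2,781,300 / R$32.49 = 85,604.80 → 85,605.

85,605 tiles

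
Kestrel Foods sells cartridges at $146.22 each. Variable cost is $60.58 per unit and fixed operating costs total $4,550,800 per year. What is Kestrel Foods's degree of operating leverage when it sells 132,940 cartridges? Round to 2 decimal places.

1.67

Contribution at this volume is 132,940 × $85.64 = $11,384,981.60.
Subtracting fixed costs: EBIT = $11,384,981.60 − $4,550,800 = $6,834,181.60.
Degree of operating leverage = $11,384,981.60 / $6,834,181.60 = 1.6659.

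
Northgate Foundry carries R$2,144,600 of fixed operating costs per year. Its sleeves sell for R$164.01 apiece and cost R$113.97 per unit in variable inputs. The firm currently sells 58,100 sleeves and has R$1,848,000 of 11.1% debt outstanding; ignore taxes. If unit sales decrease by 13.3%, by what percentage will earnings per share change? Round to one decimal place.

-69.3%

Total contribution margin = 58,100 × R$50.04 = R$2,907,324.00.
Operating income = contribution − fixed costs = R$2,907,324.00 − R$2,144,600 = R$762,724.00.
Interest = R$205,128.00, so EBIT − I = R$557,596.00.
DCL = total CM / (EBIT − I) = R$2,907,324.00 / R$557,596.00 = 5.2140.
%ΔEPS = DCL × %ΔSales = 5.2140 × -13.3% = -69.3%.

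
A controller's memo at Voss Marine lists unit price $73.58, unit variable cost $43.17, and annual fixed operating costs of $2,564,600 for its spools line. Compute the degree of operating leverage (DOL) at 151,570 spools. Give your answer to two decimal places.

At 151,570 units, contribution = 151,570 × $30.41 = $4,609,243.70.
Subtracting fixed costs: EBIT = $4,609,243.70 − $2,564,600 = $2,044,643.70.
Degree of operating leverage = $4,609,243.70 / $2,044,643.70 = 2.2543.

2.25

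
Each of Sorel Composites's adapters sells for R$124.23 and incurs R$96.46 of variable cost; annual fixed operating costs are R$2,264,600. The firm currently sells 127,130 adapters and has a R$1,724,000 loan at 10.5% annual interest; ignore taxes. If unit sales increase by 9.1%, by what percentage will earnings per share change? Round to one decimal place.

+29.6%

Total contribution margin = 127,130 × R$27.77 = R$3,530,400.10.
EBIT = R$3,530,400.10 − R$2,264,600 = R$1,265,800.10.
Interest = R$181,020.00, so EBIT − I = R$1,084,780.10.
Degree of combined leverage = contribution ÷ (EBIT − I) = R$3,530,400.10 ÷ R$1,084,780.10 = 3.2545.
EPS therefore changes by 3.2545 × (+9.1%) = +29.6%.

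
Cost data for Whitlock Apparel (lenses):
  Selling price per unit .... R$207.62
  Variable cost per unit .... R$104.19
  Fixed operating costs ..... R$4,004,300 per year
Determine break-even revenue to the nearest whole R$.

R$8,038,023

CM per unit = R$207.62 − R$104.19 = R$103.43; CM ratio = R$103.43 / R$207.62 = 0.4982.
Break-even revenue = fixed costs × price ÷ CM = R$4,004,300 × R$207.62 ÷ R$103.43 = R$8,038,023.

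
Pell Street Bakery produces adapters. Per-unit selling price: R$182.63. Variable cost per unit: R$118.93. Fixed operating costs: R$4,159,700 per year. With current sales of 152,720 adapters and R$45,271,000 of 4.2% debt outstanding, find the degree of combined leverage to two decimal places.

2.65

Total contribution margin = 152,720 × R$63.70 = R$9,728,264.00.
Operating income = contribution − fixed costs = R$9,728,264.00 − R$4,159,700 = R$5,568,564.00. Interest = R$1,901,382.00, so EBIT − I = R$3,667,182.00.
DCL = contribution ÷ (EBIT − I) = R$9,728,264.00 ÷ R$3,667,182.00 = 2.6528.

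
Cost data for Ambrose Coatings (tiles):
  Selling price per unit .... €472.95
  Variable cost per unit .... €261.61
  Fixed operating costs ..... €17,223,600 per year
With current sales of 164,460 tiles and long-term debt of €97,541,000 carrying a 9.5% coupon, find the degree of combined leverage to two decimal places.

Total contribution margin = 164,460 × €211.34 = €34,756,976.40.
Operating income = contribution − fixed costs = €34,756,976.40 − €17,223,600 = €17,533,376.40. Interest = €9,266,395.00.
DOL = €34,756,976.40 ÷ €17,533,376.40 = 1.9823; DFL = €17,533,376.40 ÷ €8,266,981.40 = 2.1209.
DCL = DOL × DFL = 1.9823 × 2.1209 = 4.2043.

4.20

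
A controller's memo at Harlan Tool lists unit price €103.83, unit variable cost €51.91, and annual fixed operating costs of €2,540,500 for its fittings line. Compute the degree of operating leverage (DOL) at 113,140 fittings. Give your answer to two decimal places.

1.76

Total contribution margin = 113,140 × €51.92 = €5,874,228.80.
Subtracting fixed costs: EBIT = €5,874,228.80 − €2,540,500 = €3,333,728.80.
Degree of operating leverage = €5,874,228.80 / €3,333,728.80 = 1.7621.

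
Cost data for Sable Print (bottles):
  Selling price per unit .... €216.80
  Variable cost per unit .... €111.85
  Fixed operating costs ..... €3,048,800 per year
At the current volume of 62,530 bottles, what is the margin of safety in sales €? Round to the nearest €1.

Contribution margin per unit = €216.80 − €111.85 = €104.95. Break-even units = €3,048,800 ÷ €104.95 = 29,050.02; break-even revenue = 29,050.02 × €216.80 = €6,298,045.16.
Current sales = 62,530 × €216.80 = €13,556,504.00.
Margin of safety = €13,556,504.00 − €6,298,045.16 = €7,258,459.

€7,258,459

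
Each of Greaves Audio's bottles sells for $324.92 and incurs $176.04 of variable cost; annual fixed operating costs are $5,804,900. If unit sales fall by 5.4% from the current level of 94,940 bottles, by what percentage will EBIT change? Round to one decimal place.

-9.2%

Total contribution margin = 94,940 × $148.88 = $14,134,667.20.
Operating income = contribution − fixed costs = $14,134,667.20 − $5,804,900 = $8,329,767.20.
DOL = contribution ÷ EBIT = $14,134,667.20 ÷ $8,329,767.20 = 1.6969.
So EBIT moves 1.6969 × (-5.4%) = -9.2%.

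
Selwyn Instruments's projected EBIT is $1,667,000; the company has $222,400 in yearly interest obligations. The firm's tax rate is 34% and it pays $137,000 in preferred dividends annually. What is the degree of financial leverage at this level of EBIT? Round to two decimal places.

Annual interest charges come to $222,400.00.
Pre-tax preferred-dividend burden = $137,000 ÷ (1 − 0.34) = $207,575.76.
DFL = EBIT ÷ [EBIT − I − D_p/(1−t)] = $1,667,000 ÷ [$1,667,000 − $222,400.00 − $207,575.76] = $1,667,000 ÷ $1,237,024.24 = 1.3476.

1.35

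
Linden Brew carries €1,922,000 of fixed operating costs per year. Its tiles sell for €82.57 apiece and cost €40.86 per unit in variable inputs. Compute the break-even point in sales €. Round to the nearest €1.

€3,804,832

CM per unit = €82.57 − €40.86 = €41.71; CM ratio = €41.71 / €82.57 = 0.5051.
Break-even sales = FC ÷ CM ratio = €1,922,000 × €82.57 / €41.71 = €3,804,832.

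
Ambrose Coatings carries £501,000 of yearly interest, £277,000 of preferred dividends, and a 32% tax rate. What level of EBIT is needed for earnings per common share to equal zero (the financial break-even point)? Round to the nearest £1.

£908,353

Preferred dividends are paid after tax, so their pre-tax equivalent is £277,000 ÷ (1 − 0.32) = £407,352.94.
Financial break-even EBIT = interest + D_p ÷ (1 − t) = £501,000 + £407,352.94 = £908,352.94.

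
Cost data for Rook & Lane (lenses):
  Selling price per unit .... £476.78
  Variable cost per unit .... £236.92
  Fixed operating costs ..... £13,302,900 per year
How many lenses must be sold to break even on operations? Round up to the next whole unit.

55,462 lenses

Each unit contributes £476.78 − £236.92 = £239.86.
Units to break even: £13,302,900 ÷ £239.86 = 55,461.10, rounded up to 55,462.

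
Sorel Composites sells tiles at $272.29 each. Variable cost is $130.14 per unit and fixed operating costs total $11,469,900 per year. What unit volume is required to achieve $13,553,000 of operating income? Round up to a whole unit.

176,032 tiles

Contribution margin per unit = $272.29 − $130.14 = $142.15.
Need Q such that Q × $142.15 − $11,469,900 = $13,553,000, i.e. Q = $25,022,900 / $142.15 = 176,031.66 → 176,032.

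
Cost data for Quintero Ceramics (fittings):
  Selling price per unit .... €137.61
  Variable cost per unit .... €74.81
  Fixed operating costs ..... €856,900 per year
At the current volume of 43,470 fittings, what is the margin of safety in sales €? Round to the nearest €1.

€4,104,231

Unit CM = price − variable cost = €137.61 − €74.81 = €62.80. Break-even units = €856,900 ÷ €62.80 = 13,644.90; break-even revenue = 13,644.90 × €137.61 = €1,877,675.30.
Actual sales revenue = 43,470 × €137.61 = €5,981,906.70.
Margin of safety = €5,981,906.70 − €1,877,675.30 = €4,104,231.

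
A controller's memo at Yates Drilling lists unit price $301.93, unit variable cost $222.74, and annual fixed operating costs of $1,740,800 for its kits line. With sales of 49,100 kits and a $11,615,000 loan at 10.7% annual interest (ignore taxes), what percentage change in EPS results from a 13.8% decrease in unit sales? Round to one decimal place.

-59.3%

Total contribution margin = 49,100 × $79.19 = $3,888,229.00.
Operating income = contribution − fixed costs = $3,888,229.00 − $1,740,800 = $2,147,429.00.
After interest of $1,242,805.00, pre-tax earnings = $904,624.00.
DCL = total CM / (EBIT − I) = $3,888,229.00 / $904,624.00 = 4.2982.
EPS therefore changes by 4.2982 × (-13.8%) = -59.3%.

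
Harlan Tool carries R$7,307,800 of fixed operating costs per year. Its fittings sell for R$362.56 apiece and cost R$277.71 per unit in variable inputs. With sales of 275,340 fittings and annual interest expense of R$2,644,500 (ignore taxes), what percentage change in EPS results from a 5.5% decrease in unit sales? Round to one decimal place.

Total contribution margin = 275,340 × R$84.85 = R$23,362,599.00.
Subtracting fixed costs: EBIT = R$23,362,599.00 − R$7,307,800 = R$16,054,799.00.
Interest = R$2,644,500.00, so EBIT − I = R$13,410,299.00.
Degree of combined leverage = contribution ÷ (EBIT − I) = R$23,362,599.00 ÷ R$13,410,299.00 = 1.7421.
%ΔEPS = DCL × %ΔSales = 1.7421 × -5.5% = -9.6%.

-9.6%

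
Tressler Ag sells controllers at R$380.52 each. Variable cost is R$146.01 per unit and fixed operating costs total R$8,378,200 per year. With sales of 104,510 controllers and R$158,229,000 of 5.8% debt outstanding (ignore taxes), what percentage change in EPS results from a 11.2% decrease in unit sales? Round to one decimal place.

-39.5%

Contribution at this volume is 104,510 × R$234.51 = R$24,508,640.10.
EBIT = R$24,508,640.10 − R$8,378,200 = R$16,130,440.10.
After interest of R$9,177,282.00, pre-tax earnings = R$6,953,158.10.
Degree of combined leverage = contribution ÷ (EBIT − I) = R$24,508,640.10 ÷ R$6,953,158.10 = 3.5248.
EPS therefore changes by 3.5248 × (-11.2%) = -39.5%.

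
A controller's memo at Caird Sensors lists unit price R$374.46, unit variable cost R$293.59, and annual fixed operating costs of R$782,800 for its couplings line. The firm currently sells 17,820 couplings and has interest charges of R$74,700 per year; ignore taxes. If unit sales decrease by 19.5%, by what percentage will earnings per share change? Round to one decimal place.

-48.2%

At 17,820 units, contribution = 17,820 × R$80.87 = R$1,441,103.40.
Operating income = contribution − fixed costs = R$1,441,103.40 − R$782,800 = R$658,303.40.
After interest of R$74,700.00, pre-tax earnings = R$583,603.40.
Degree of combined leverage = contribution ÷ (EBIT − I) = R$1,441,103.40 ÷ R$583,603.40 = 2.4693.
EPS therefore changes by 2.4693 × (-19.5%) = -48.2%.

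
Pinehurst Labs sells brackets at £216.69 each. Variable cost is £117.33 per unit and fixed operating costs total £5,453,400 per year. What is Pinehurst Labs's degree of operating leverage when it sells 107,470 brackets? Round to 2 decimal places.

2.04

Total contribution margin = 107,470 × £99.36 = £10,678,219.20.
Subtracting fixed costs: EBIT = £10,678,219.20 − £5,453,400 = £5,224,819.20.
DOL = contribution ÷ EBIT = £10,678,219.20 ÷ £5,224,819.20 = 2.0437.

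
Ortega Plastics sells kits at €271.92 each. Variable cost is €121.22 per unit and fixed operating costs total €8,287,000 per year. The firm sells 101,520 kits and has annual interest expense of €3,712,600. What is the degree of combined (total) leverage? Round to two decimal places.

4.64

At 101,520 units, contribution = 101,520 × €150.70 = €15,299,064.00.
Subtracting fixed costs: EBIT = €15,299,064.00 − €8,287,000 = €7,012,064.00. Interest = €3,712,600.00.
DOL = €15,299,064.00 ÷ €7,012,064.00 = 2.1818; DFL = €7,012,064.00 ÷ €3,299,464.00 = 2.1252.
DCL = DOL × DFL = 2.1818 × 2.1252 = 4.6368.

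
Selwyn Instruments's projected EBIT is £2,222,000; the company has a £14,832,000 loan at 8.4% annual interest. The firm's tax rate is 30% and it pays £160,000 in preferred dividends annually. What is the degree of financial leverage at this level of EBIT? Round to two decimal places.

2.97

Annual interest charges come to £1,245,888.00.
Pre-tax preferred-dividend burden = £160,000 ÷ (1 − 0.30) = £228,571.43.
DFL = EBIT ÷ [EBIT − I − D_p/(1−t)] = £2,222,000 ÷ [£2,222,000 − £1,245,888.00 − £228,571.43] = £2,222,000 ÷ £747,540.57 = 2.9724.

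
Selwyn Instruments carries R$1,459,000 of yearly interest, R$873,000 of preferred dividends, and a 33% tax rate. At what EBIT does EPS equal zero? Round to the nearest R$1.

Grossing the preferred dividend up to pre-tax terms: R$873,000 / (1 − 0.33) = R$1,302,985.07.
EPS = 0 when EBIT covers interest plus the pre-tax preferred burden: R$1,459,000 + R$1,302,985.07 = R$2,761,985.07.

R$2,761,985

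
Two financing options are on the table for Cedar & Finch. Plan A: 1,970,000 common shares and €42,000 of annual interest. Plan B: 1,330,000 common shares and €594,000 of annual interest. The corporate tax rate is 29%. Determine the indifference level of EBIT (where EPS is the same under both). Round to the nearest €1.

Set EPS_A = EPS_B: (EBIT − €42,000)(1 − 0.29) ÷ 1,970,000 = (EBIT − €594,000)(1 − 0.29) ÷ 1,330,000.
Cancelling (1 − t) and cross-multiplying: 1,330,000·(EBIT − 42,000) = 1,970,000·(EBIT − 594,000).
Solving, EBIT = (594,000·1,970,000 − 42,000·1,330,000) / (1,970,000 − 1,330,000) = 1,114,320,000,000 / 640,000 = 1,741,125.00.

€1,741,125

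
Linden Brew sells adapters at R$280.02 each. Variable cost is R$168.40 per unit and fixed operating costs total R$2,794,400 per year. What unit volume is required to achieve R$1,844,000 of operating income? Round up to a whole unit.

41,556 adapters

Unit CM = price − variable cost = R$280.02 − R$168.40 = R$111.62.
Need Q such that Q × R$111.62 − R$2,794,400 = R$1,844,000, i.e. Q = R$4,638,400 / R$111.62 = 41,555.28 → 41,556.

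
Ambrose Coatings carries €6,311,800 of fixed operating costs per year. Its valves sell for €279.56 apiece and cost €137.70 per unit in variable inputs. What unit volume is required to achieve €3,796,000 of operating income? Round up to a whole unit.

Unit CM = price − variable cost = €279.56 − €137.70 = €141.86.
Need Q such that Q × €141.86 − €6,311,800 = €3,796,000, i.e. Q = €10,107,800 / €141.86 = 71,251.94 → 71,252.

71,252 valves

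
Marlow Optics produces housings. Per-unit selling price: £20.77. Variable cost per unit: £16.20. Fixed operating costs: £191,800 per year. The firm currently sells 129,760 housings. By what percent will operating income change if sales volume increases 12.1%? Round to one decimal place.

+17.9%

Total contribution margin = 129,760 × £4.57 = £593,003.20.
Operating income = contribution − fixed costs = £593,003.20 − £191,800 = £401,203.20.
So DOL = total CM / EBIT = £593,003.20 / £401,203.20 = 1.4781.
So EBIT moves 1.4781 × (+12.1%) = +17.9%.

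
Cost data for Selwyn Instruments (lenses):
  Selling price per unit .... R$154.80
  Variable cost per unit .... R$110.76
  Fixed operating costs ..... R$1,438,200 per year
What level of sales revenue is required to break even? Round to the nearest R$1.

R$5,055,253

Contribution margin per unit = R$154.80 − R$110.76 = R$44.04, a CM ratio of R$44.04 ÷ R$154.80 = 0.2845.
Break-even revenue = fixed costs × price ÷ CM = R$1,438,200 × R$154.80 ÷ R$44.04 = R$5,055,253.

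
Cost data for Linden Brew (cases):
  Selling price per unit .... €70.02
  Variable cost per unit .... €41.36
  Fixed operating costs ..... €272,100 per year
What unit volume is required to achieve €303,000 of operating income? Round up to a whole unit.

20,067 cases

Unit CM = price − variable cost = €70.02 − €41.36 = €28.66.
Required volume = (fixed costs + target profit) ÷ CM = (€272,100 + €303,000) ÷ €28.66 = 20,066.29, so 20,067 cases.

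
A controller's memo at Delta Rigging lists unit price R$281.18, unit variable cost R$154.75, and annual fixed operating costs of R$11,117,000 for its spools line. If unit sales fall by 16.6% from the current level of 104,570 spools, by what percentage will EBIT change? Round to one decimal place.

-104.3%

Total contribution margin = 104,570 × R$126.43 = R$13,220,785.10.
Operating income = contribution − fixed costs = R$13,220,785.10 − R$11,117,000 = R$2,103,785.10.
DOL = contribution ÷ EBIT = R$13,220,785.10 ÷ R$2,103,785.10 = 6.2843.
Operating income changes by 6.2843 × -16.6% = -104.3%.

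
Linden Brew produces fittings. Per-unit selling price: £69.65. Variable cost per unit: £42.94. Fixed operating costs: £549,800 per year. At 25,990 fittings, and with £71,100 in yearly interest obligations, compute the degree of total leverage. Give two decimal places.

9.47

At 25,990 units, contribution = 25,990 × £26.71 = £694,192.90.
Operating income = contribution − fixed costs = £694,192.90 − £549,800 = £144,392.90. Interest = £71,100.00, so EBIT − I = £73,292.90.
DCL = contribution ÷ (EBIT − I) = £694,192.90 ÷ £73,292.90 = 9.4715.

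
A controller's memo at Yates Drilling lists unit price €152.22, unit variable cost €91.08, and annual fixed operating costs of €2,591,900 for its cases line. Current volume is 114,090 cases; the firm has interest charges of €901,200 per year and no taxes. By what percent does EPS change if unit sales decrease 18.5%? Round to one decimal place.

-37.1%

At 114,090 units, contribution = 114,090 × €61.14 = €6,975,462.60.
Operating income = contribution − fixed costs = €6,975,462.60 − €2,591,900 = €4,383,562.60.
Interest = €901,200.00, so EBIT − I = €3,482,362.60.
Degree of combined leverage = contribution ÷ (EBIT − I) = €6,975,462.60 ÷ €3,482,362.60 = 2.0031.
EPS therefore changes by 2.0031 × (-18.5%) = -37.1%.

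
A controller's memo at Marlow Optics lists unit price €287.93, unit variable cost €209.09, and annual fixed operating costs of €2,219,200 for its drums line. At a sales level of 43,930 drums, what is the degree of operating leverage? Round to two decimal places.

2.78

At 43,930 units, contribution = 43,930 × €78.84 = €3,463,441.20.
Subtracting fixed costs: EBIT = €3,463,441.20 − €2,219,200 = €1,244,241.20.
DOL = contribution ÷ EBIT = €3,463,441.20 ÷ €1,244,241.20 = 2.7836.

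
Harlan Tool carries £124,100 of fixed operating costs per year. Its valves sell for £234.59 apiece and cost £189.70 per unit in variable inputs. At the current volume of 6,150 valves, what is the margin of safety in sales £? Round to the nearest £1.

£794,196

Contribution margin per unit = £234.59 − £189.70 = £44.89. Break-even units = £124,100 ÷ £44.89 = 2,764.54; break-even revenue = 2,764.54 × £234.59 = £648,532.39.
Actual sales revenue = 6,150 × £234.59 = £1,442,728.50.
Margin of safety = £1,442,728.50 − £648,532.39 = £794,196.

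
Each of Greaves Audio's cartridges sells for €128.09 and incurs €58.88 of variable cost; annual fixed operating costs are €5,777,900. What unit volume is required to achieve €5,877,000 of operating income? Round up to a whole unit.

Contribution margin per unit = €128.09 − €58.88 = €69.21.
Required volume = (fixed costs + target profit) ÷ CM = (€5,777,900 + €5,877,000) ÷ €69.21 = 168,399.08, so 168,400 cartridges.

168,400 cartridges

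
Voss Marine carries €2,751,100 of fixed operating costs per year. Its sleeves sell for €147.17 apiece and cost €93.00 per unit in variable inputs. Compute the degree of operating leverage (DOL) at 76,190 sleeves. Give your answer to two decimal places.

Total contribution margin = 76,190 × €54.17 = €4,127,212.30.
Subtracting fixed costs: EBIT = €4,127,212.30 − €2,751,100 = €1,376,112.30.
DOL = contribution ÷ EBIT = €4,127,212.30 ÷ €1,376,112.30 = 2.9992.

3.00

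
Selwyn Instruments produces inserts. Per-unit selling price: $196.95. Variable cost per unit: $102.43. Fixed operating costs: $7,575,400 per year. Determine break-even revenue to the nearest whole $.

CM per unit = $196.95 − $102.43 = $94.52; CM ratio = $94.52 / $196.95 = 0.4799.
Break-even sales = FC ÷ CM ratio = $7,575,400 × $196.95 / $94.52 = $15,784,755.

$15,784,755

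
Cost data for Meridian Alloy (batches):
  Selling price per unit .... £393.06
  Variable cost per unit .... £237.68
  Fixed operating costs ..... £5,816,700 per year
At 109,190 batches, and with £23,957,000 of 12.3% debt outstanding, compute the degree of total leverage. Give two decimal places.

2.07

At 109,190 units, contribution = 109,190 × £155.38 = £16,965,942.20.
Operating income = contribution − fixed costs = £16,965,942.20 − £5,816,700 = £11,149,242.20. Interest = £2,946,711.00, so EBIT − I = £8,202,531.20.
DCL = contribution ÷ (EBIT − I) = £16,965,942.20 ÷ £8,202,531.20 = 2.0684.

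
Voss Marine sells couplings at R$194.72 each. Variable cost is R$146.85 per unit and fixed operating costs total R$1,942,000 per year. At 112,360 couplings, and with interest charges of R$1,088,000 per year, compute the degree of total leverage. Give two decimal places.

Total contribution margin = 112,360 × R$47.87 = R$5,378,673.20.
Operating income = contribution − fixed costs = R$5,378,673.20 − R$1,942,000 = R$3,436,673.20. Interest = R$1,088,000.00.
DOL = R$5,378,673.20 ÷ R$3,436,673.20 = 1.5651; DFL = R$3,436,673.20 ÷ R$2,348,673.20 = 1.4632.
DCL = DOL × DFL = 1.5651 × 1.4632 = 2.2901.

2.29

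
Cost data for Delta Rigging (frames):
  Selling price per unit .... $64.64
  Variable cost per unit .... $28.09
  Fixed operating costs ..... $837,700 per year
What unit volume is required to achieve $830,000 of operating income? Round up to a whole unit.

45,628 frames

Contribution margin per unit = $64.64 − $28.09 = $36.55.
Need Q such that Q × $36.55 − $837,700 = $830,000, i.e. Q = $1,667,700 / $36.55 = 45,627.91 → 45,628.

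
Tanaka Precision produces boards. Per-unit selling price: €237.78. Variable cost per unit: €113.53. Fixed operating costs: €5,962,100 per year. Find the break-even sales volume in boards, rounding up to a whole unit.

Unit CM = price − variable cost = €237.78 − €113.53 = €124.25.
Break-even volume = fixed costs ÷ CM per unit = €5,962,100 ÷ €124.25 = 47,984.71, so 47,985 boards.

47,985 boards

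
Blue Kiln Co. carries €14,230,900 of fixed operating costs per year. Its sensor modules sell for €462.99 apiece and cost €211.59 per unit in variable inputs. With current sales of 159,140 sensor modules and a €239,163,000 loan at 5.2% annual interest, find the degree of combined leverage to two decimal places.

3.00

Total contribution margin = 159,140 × €251.40 = €40,007,796.00.
Operating income = contribution − fixed costs = €40,007,796.00 − €14,230,900 = €25,776,896.00. Interest = €12,436,476.00, so EBIT − I = €13,340,420.00.
DCL = contribution ÷ (EBIT − I) = €40,007,796.00 ÷ €13,340,420.00 = 2.9990.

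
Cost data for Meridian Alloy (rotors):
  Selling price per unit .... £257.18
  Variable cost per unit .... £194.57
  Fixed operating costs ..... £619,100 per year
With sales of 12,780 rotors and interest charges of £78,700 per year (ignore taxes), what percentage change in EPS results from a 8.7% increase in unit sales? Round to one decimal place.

At 12,780 units, contribution = 12,780 × £62.61 = £800,155.80.
EBIT = £800,155.80 − £619,100 = £181,055.80.
Interest = £78,700.00, so EBIT − I = £102,355.80.
Degree of combined leverage = contribution ÷ (EBIT − I) = £800,155.80 ÷ £102,355.80 = 7.8174.
%ΔEPS = DCL × %ΔSales = 7.8174 × +8.7% = +68.0%.

+68.0%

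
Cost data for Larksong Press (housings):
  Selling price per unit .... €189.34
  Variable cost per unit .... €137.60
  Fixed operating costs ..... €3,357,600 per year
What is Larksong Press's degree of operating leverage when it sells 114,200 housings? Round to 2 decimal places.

At 114,200 units, contribution = 114,200 × €51.74 = €5,908,708.00.
Subtracting fixed costs: EBIT = €5,908,708.00 − €3,357,600 = €2,551,108.00.
DOL = contribution ÷ EBIT = €5,908,708.00 ÷ €2,551,108.00 = 2.3161.

2.32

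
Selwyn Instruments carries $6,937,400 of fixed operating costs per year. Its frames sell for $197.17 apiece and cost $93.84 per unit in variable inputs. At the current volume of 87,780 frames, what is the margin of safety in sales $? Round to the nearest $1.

Contribution margin per unit = $197.17 − $93.84 = $103.33. Break-even units = $6,937,400 ÷ $103.33 = 67,138.29; break-even revenue = 67,138.29 × $197.17 = $13,237,657.58.
Actual sales revenue = 87,780 × $197.17 = $17,307,582.60.
Margin of safety = $17,307,582.60 − $13,237,657.58 = $4,069,925.

$4,069,925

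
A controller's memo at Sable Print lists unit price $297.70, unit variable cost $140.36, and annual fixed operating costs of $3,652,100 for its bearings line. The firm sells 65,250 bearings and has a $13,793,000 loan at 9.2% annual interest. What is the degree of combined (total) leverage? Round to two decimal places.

Total contribution margin = 65,250 × $157.34 = $10,266,435.00.
Operating income = contribution − fixed costs = $10,266,435.00 − $3,652,100 = $6,614,335.00. Interest = $1,268,956.00.
DOL = $10,266,435.00 ÷ $6,614,335.00 = 1.5521; DFL = $6,614,335.00 ÷ $5,345,379.00 = 1.2374.
Combined leverage = 1.5521 × 1.2374 = 1.9206.

1.92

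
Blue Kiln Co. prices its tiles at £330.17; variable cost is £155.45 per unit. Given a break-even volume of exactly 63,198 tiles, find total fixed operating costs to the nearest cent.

£11,041,954.56

Contribution margin per unit = £330.17 − £155.45 = £174.72.
Since BE = FC / CM, FC = 63,198 × £174.72 = £11,041,954.56.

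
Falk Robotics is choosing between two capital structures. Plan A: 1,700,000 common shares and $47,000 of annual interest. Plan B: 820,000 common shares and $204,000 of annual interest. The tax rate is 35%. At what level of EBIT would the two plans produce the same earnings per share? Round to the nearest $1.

$350,295

Set EPS_A = EPS_B: (EBIT − $47,000)(1 − 0.35) ÷ 1,700,000 = (EBIT − $204,000)(1 − 0.35) ÷ 820,000.
Cancelling (1 − t) and cross-multiplying: 820,000·(EBIT − 47,000) = 1,700,000·(EBIT − 204,000).
EBIT × (1,700,000 − 820,000) = 204,000 × 1,700,000 − 47,000 × 820,000 = 308,260,000,000, so EBIT = 308,260,000,000 ÷ 880,000 = 350,295.45.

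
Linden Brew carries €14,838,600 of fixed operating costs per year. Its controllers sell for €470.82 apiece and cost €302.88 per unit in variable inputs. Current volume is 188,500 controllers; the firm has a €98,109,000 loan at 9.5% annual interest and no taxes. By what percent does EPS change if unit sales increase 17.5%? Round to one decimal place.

Total contribution margin = 188,500 × €167.94 = €31,656,690.00.
EBIT = €31,656,690.00 − €14,838,600 = €16,818,090.00.
Interest = €9,320,355.00, so EBIT − I = €7,497,735.00.
DCL = total CM / (EBIT − I) = €31,656,690.00 / €7,497,735.00 = 4.2222.
EPS therefore changes by 4.2222 × (+17.5%) = +73.9%.

+73.9%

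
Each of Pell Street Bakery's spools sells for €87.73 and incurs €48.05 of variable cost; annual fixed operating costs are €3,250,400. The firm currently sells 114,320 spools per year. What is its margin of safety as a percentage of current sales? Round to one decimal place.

Each unit contributes €87.73 − €48.05 = €39.68. Break-even units = €3,250,400 ÷ €39.68 = 81,915.32; break-even revenue = 81,915.32 × €87.73 = €7,186,431.25.
Current sales = 114,320 × €87.73 = €10,029,293.60.
Margin of safety = (€10,029,293.60 − €7,186,431.25) ÷ €10,029,293.60 = 28.3%.

28.3%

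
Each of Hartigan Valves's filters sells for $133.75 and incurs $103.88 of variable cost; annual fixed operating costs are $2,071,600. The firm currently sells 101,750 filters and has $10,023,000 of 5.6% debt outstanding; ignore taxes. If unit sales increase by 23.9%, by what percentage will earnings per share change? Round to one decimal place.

+178.7%

Total contribution margin = 101,750 × $29.87 = $3,039,272.50.
Subtracting fixed costs: EBIT = $3,039,272.50 − $2,071,600 = $967,672.50.
After interest of $561,288.00, pre-tax earnings = $406,384.50.
DCL = total CM / (EBIT − I) = $3,039,272.50 / $406,384.50 = 7.4788.
EPS therefore changes by 7.4788 × (+23.9%) = +178.7%.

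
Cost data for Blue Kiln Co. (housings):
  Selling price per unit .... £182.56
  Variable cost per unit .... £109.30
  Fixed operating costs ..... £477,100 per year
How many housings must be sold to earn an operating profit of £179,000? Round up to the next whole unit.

8,956 housings

Unit CM = price − variable cost = £182.56 − £109.30 = £73.26.
Units = (FC + target) / CM = (£477,100 + £179,000) / £73.26 = 8,955.77, so 8,956 housings.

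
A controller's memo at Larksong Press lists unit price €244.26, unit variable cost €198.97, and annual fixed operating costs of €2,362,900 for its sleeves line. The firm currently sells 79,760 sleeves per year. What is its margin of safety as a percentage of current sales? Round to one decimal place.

34.6%

Unit CM = price − variable cost = €244.26 − €198.97 = €45.29. Break-even units = €2,362,900 ÷ €45.29 = 52,172.67; break-even revenue = 52,172.67 × €244.26 = €12,743,695.16.
Actual sales revenue = 79,760 × €244.26 = €19,482,177.60.
Margin of safety = (€19,482,177.60 − €12,743,695.16) ÷ €19,482,177.60 = 34.6%.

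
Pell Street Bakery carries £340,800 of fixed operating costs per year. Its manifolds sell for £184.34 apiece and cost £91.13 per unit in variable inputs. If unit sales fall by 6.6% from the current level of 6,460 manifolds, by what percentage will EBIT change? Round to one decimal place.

-15.2%

Contribution at this volume is 6,460 × £93.21 = £602,136.60.
EBIT = £602,136.60 − £340,800 = £261,336.60.
So DOL = total CM / EBIT = £602,136.60 / £261,336.60 = 2.3041.
%ΔEBIT = DOL × %ΔSales = 2.3041 × -6.6% = -15.2%.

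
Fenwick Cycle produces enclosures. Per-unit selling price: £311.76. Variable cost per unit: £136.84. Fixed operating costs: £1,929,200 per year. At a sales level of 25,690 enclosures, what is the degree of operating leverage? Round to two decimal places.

1.75

At 25,690 units, contribution = 25,690 × £174.92 = £4,493,694.80.
EBIT = £4,493,694.80 − £1,929,200 = £2,564,494.80.
DOL = contribution ÷ EBIT = £4,493,694.80 ÷ £2,564,494.80 = 1.7523.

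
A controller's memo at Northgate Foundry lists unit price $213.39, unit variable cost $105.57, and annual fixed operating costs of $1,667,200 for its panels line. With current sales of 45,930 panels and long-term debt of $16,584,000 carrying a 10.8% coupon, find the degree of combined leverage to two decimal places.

3.31

At 45,930 units, contribution = 45,930 × $107.82 = $4,952,172.60.
Subtracting fixed costs: EBIT = $4,952,172.60 − $1,667,200 = $3,284,972.60. Interest = $1,791,072.00.
DOL = $4,952,172.60 ÷ $3,284,972.60 = 1.5075; DFL = $3,284,972.60 ÷ $1,493,900.60 = 2.1989.
Combined leverage = 1.5075 × 2.1989 = 3.3148.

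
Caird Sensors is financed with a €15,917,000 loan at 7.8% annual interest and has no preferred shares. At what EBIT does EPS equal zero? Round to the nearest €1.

Annual interest = 7.8% × €15,917,000 = €1,241,526.00.
Without preferred stock the financial break-even is simply EBIT = interest = €1,241,526.00.

€1,241,526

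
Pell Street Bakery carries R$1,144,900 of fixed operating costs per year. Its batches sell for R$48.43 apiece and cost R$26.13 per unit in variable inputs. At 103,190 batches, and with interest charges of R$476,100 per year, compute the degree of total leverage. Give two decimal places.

3.38

Contribution at this volume is 103,190 × R$22.30 = R$2,301,137.00.
Subtracting fixed costs: EBIT = R$2,301,137.00 − R$1,144,900 = R$1,156,237.00. Interest = R$476,100.00, so EBIT − I = R$680,137.00.
DCL = contribution ÷ (EBIT − I) = R$2,301,137.00 ÷ R$680,137.00 = 3.3833.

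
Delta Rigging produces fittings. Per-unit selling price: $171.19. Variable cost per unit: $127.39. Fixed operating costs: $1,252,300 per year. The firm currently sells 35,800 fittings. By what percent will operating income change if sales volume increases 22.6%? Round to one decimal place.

+112.2%

Contribution at this volume is 35,800 × $43.80 = $1,568,040.00.
EBIT = $1,568,040.00 − $1,252,300 = $315,740.00.
DOL = contribution ÷ EBIT = $1,568,040.00 ÷ $315,740.00 = 4.9662.
Operating income changes by 4.9662 × +22.6% = +112.2%.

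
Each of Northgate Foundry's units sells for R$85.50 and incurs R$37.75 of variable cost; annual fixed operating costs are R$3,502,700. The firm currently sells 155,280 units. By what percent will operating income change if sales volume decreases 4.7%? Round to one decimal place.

Contribution at this volume is 155,280 × R$47.75 = R$7,414,620.00.
Subtracting fixed costs: EBIT = R$7,414,620.00 − R$3,502,700 = R$3,911,920.00.
Degree of operating leverage = R$7,414,620.00 / R$3,911,920.00 = 1.8954.
%ΔEBIT = DOL × %ΔSales = 1.8954 × -4.7% = -8.9%.

-8.9%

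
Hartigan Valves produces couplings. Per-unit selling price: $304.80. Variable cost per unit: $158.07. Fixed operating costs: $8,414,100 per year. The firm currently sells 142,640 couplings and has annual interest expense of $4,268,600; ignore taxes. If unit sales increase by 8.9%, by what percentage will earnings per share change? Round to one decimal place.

+22.6%

At 142,640 units, contribution = 142,640 × $146.73 = $20,929,567.20.
EBIT = $20,929,567.20 − $8,414,100 = $12,515,467.20.
Interest = $4,268,600.00, so EBIT − I = $8,246,867.20.
Degree of combined leverage = contribution ÷ (EBIT − I) = $20,929,567.20 ÷ $8,246,867.20 = 2.5379.
%ΔEPS = DCL × %ΔSales = 2.5379 × +8.9% = +22.6%.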